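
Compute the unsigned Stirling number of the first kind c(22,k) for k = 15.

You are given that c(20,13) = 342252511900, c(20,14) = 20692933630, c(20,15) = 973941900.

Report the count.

row 21: T[21][14]=20·20692933630+342252511900=756111184500  T[21][15]=20·973941900+20692933630=40171771630
row 22: T[22][15]=21·40171771630+756111184500=1599718388730
Read c(22,15) = 1599718388730.

1599718388730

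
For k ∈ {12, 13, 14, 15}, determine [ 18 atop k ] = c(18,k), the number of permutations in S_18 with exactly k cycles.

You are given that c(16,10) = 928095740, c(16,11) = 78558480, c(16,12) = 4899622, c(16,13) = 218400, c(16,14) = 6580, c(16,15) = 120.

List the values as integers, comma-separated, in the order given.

4853222764, 299650806, 13896582, 468180

@17  (17,11):78558480·16+928095740→2185031420, (17,12):4899622·16+78558480→156952432, (17,13):218400·16+4899622→8394022, (17,14):6580·16+218400→323680, (17,15):120·16+6580→8500
@18  (18,12):156952432·17+2185031420→4853222764, (18,13):8394022·17+156952432→299650806, (18,14):323680·17+8394022→13896582, (18,15):8500·17+323680→468180
Read c(18,12) = 4853222764, c(18,13) = 299650806, c(18,14) = 13896582, c(18,15) = 468180.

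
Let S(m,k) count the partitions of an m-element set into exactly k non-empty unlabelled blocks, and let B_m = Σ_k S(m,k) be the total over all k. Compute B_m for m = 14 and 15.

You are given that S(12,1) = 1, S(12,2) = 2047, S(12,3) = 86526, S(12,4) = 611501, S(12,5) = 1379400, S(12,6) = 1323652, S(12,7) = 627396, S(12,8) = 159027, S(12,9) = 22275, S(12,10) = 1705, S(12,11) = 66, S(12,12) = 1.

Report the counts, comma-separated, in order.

i=13: T(13,1)=0+1·1=1 | T(13,2)=1+2·2047=4095 | T(13,3)=2047+3·86526=261625 | T(13,4)=86526+4·611501=2532530 | T(13,5)=611501+5·1379400=7508501 | T(13,6)=1379400+6·1323652=9321312 | T(13,7)=1323652+7·627396=5715424 | T(13,8)=627396+8·159027=1899612 | T(13,9)=159027+9·22275=359502 | T(13,10)=22275+10·1705=39325 | T(13,11)=1705+11·66=2431 | T(13,12)=66+12·1=78 | T(13,13)=1+13·0=1
i=14: T(14,1)=0+1·1=1 | T(14,2)=1+2·4095=8191 | T(14,3)=4095+3·261625=788970 | T(14,4)=261625+4·2532530=10391745 | T(14,5)=2532530+5·7508501=40075035 | T(14,6)=7508501+6·9321312=63436373 | T(14,7)=9321312+7·5715424=49329280 | T(14,8)=5715424+8·1899612=20912320 | T(14,9)=1899612+9·359502=5135130 | T(14,10)=359502+10·39325=752752 | T(14,11)=39325+11·2431=66066 | T(14,12)=2431+12·78=3367 | T(14,13)=78+13·1=91 | T(14,14)=1+14·0=1
i=15: T(15,1)=0+1·1=1 | T(15,2)=1+2·8191=16383 | T(15,3)=8191+3·788970=2375101 | T(15,4)=788970+4·10391745=42355950 | T(15,5)=10391745+5·40075035=210766920 | T(15,6)=40075035+6·63436373=420693273 | T(15,7)=63436373+7·49329280=408741333 | T(15,8)=49329280+8·20912320=216627840 | T(15,9)=20912320+9·5135130=67128490 | T(15,10)=5135130+10·752752=12662650 | T(15,11)=752752+11·66066=1479478 | T(15,12)=66066+12·3367=106470 | T(15,13)=3367+13·91=4550 | T(15,14)=91+14·1=105 | T(15,15)=1+15·0=1
B_14 = ΣS(14,k) = 1+8191+788970+10391745+40075035+63436373+49329280+20912320+5135130+752752+66066+3367+91+1 = 190899322
B_15 = ΣS(15,k) = 1+16383+2375101+42355950+210766920+420693273+408741333+216627840+67128490+12662650+1479478+106470+4550+105+1 = 1382958545

190899322, 1382958545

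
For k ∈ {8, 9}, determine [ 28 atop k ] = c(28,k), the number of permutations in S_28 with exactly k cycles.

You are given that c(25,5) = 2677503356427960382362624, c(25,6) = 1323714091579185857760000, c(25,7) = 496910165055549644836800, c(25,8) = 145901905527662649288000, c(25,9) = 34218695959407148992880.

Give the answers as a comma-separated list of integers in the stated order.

r26: T_26,6=25×1323714091579185857760000+2677503356427960382362624=35770355645907606826362624; T_26,7=25×496910165055549644836800+1323714091579185857760000=13746468217967926978680000; T_26,8=25×145901905527662649288000+496910165055549644836800=4144457803247115877036800; T_26,9=25×34218695959407148992880+145901905527662649288000=1001369304512841374110000
r27: T_27,7=26×13746468217967926978680000+35770355645907606826362624=393178529313073708272042624; T_27,8=26×4144457803247115877036800+13746468217967926978680000=121502371102392939781636800; T_27,9=26×1001369304512841374110000+4144457803247115877036800=30180059720580991603896800
r28: T_28,8=27×121502371102392939781636800+393178529313073708272042624=3673742549077683082376236224; T_28,9=27×30180059720580991603896800+121502371102392939781636800=936363983558079713086850400
Read c(28,8) = 3673742549077683082376236224, c(28,9) = 936363983558079713086850400.

3673742549077683082376236224, 936363983558079713086850400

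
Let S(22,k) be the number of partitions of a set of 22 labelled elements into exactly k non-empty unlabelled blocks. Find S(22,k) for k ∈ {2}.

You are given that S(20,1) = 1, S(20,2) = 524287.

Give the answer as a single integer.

2097151

r21: T_21,1=1×1+0=1; T_21,2=2×524287+1=1048575
r22: T_22,2=2×1048575+1=2097151
Read S(22,2) = 2097151.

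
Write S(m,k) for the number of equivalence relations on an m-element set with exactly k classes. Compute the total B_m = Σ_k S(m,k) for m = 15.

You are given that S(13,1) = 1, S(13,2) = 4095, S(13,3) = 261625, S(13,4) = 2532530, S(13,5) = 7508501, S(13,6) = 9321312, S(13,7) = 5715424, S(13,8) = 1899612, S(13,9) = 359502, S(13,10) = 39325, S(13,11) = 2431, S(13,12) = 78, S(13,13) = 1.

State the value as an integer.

[14] T[14,1]:1*1+0=1 · T[14,2]:2*4095+1=8191 · T[14,3]:3*261625+4095=788970 · T[14,4]:4*2532530+261625=10391745 · T[14,5]:5*7508501+2532530=40075035 · T[14,6]:6*9321312+7508501=63436373 · T[14,7]:7*5715424+9321312=49329280 · T[14,8]:8*1899612+5715424=20912320 · T[14,9]:9*359502+1899612=5135130 · T[14,10]:10*39325+359502=752752 · T[14,11]:11*2431+39325=66066 · T[14,12]:12*78+2431=3367 · T[14,13]:13*1+78=91 · T[14,14]:14*0+1=1
[15] T[15,1]:1*1+0=1 · T[15,2]:2*8191+1=16383 · T[15,3]:3*788970+8191=2375101 · T[15,4]:4*10391745+788970=42355950 · T[15,5]:5*40075035+10391745=210766920 · T[15,6]:6*63436373+40075035=420693273 · T[15,7]:7*49329280+63436373=408741333 · T[15,8]:8*20912320+49329280=216627840 · T[15,9]:9*5135130+20912320=67128490 · T[15,10]:10*752752+5135130=12662650 · T[15,11]:11*66066+752752=1479478 · T[15,12]:12*3367+66066=106470 · T[15,13]:13*91+3367=4550 · T[15,14]:14*1+91=105 · T[15,15]:15*0+1=1
B_15 = ΣS(15,k) = 1+16383+2375101+42355950+210766920+420693273+408741333+216627840+67128490+12662650+1479478+106470+4550+105+1 = 1382958545

1382958545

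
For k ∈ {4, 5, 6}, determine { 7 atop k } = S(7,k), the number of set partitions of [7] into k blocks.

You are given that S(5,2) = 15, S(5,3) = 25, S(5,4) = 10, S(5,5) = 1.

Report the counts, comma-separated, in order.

350, 140, 21

row 6: T[6][3]=3·25+15=90  T[6][4]=4·10+25=65  T[6][5]=5·1+10=15  T[6][6]=6·0+1=1
row 7: T[7][4]=4·65+90=350  T[7][5]=5·15+65=140  T[7][6]=6·1+15=21
Read S(7,4) = 350, S(7,5) = 140, S(7,6) = 21.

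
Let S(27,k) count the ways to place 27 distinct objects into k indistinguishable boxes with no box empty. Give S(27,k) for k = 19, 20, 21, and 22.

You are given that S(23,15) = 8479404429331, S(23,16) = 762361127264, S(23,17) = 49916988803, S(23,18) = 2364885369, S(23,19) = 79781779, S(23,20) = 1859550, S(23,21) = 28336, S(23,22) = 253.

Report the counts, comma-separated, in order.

229268487458010, 12246296312250, 495564056130, 15015551265

r24: T_24,16=16×762361127264+8479404429331=20677182465555; T_24,17=17×49916988803+762361127264=1610949936915; T_24,18=18×2364885369+49916988803=92484925445; T_24,19=19×79781779+2364885369=3880739170; T_24,20=20×1859550+79781779=116972779; T_24,21=21×28336+1859550=2454606; T_24,22=22×253+28336=33902
r25: T_25,17=17×1610949936915+20677182465555=48063331393110; T_25,18=18×92484925445+1610949936915=3275678594925; T_25,19=19×3880739170+92484925445=166218969675; T_25,20=20×116972779+3880739170=6220194750; T_25,21=21×2454606+116972779=168519505; T_25,22=22×33902+2454606=3200450
r26: T_26,18=18×3275678594925+48063331393110=107025546101760; T_26,19=19×166218969675+3275678594925=6433839018750; T_26,20=20×6220194750+166218969675=290622864675; T_26,21=21×168519505+6220194750=9759104355; T_26,22=22×3200450+168519505=238929405
r27: T_27,19=19×6433839018750+107025546101760=229268487458010; T_27,20=20×290622864675+6433839018750=12246296312250; T_27,21=21×9759104355+290622864675=495564056130; T_27,22=22×238929405+9759104355=15015551265
Read S(27,19) = 229268487458010, S(27,20) = 12246296312250, S(27,21) = 495564056130, S(27,22) = 15015551265.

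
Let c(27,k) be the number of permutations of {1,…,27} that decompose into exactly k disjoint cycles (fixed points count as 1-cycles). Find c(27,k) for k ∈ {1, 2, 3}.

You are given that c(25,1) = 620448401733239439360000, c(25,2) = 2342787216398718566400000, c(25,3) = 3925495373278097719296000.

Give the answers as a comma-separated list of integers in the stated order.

row 26: T[26][1]=25·620448401733239439360000+0=15511210043330985984000000  T[26][2]=25·2342787216398718566400000+620448401733239439360000=59190128811701203599360000  T[26][3]=25·3925495373278097719296000+2342787216398718566400000=100480171548351161548800000
row 27: T[27][1]=26·15511210043330985984000000+0=403291461126605635584000000  T[27][2]=26·59190128811701203599360000+15511210043330985984000000=1554454559147562279567360000  T[27][3]=26·100480171548351161548800000+59190128811701203599360000=2671674589068831403868160000
Read c(27,1) = 403291461126605635584000000, c(27,2) = 1554454559147562279567360000, c(27,3) = 2671674589068831403868160000.

403291461126605635584000000, 1554454559147562279567360000, 2671674589068831403868160000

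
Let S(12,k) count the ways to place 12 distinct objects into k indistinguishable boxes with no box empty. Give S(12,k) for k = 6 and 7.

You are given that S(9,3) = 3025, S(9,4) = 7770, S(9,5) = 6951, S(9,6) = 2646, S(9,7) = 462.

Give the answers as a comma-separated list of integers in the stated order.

r10: T_10,4=4×7770+3025=34105; T_10,5=5×6951+7770=42525; T_10,6=6×2646+6951=22827; T_10,7=7×462+2646=5880
r11: T_11,5=5×42525+34105=246730; T_11,6=6×22827+42525=179487; T_11,7=7×5880+22827=63987
r12: T_12,6=6×179487+246730=1323652; T_12,7=7×63987+179487=627396
Read S(12,6) = 1323652, S(12,7) = 627396.

1323652, 627396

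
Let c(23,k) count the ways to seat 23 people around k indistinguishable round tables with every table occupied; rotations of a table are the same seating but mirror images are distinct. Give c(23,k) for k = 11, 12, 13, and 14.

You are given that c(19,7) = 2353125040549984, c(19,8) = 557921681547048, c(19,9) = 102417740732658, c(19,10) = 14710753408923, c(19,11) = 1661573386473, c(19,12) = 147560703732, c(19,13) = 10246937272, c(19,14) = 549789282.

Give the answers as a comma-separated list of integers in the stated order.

r20: T_20,8=19×557921681547048+2353125040549984=12953636989943896; T_20,9=19×102417740732658+557921681547048=2503858755467550; T_20,10=19×14710753408923+102417740732658=381922055502195; T_20,11=19×1661573386473+14710753408923=46280647751910; T_20,12=19×147560703732+1661573386473=4465226757381; T_20,13=19×10246937272+147560703732=342252511900; T_20,14=19×549789282+10246937272=20692933630
r21: T_21,9=20×2503858755467550+12953636989943896=63030812099294896; T_21,10=20×381922055502195+2503858755467550=10142299865511450; T_21,11=20×46280647751910+381922055502195=1307535010540395; T_21,12=20×4465226757381+46280647751910=135585182899530; T_21,13=20×342252511900+4465226757381=11310276995381; T_21,14=20×20692933630+342252511900=756111184500
r22: T_22,10=21×10142299865511450+63030812099294896=276019109275035346; T_22,11=21×1307535010540395+10142299865511450=37600535086859745; T_22,12=21×135585182899530+1307535010540395=4154823851430525; T_22,13=21×11310276995381+135585182899530=373100999802531; T_22,14=21×756111184500+11310276995381=27188611869881
r23: T_23,11=22×37600535086859745+276019109275035346=1103230881185949736; T_23,12=22×4154823851430525+37600535086859745=129006659818331295; T_23,13=22×373100999802531+4154823851430525=12363045847086207; T_23,14=22×27188611869881+373100999802531=971250460939913
Read c(23,11) = 1103230881185949736, c(23,12) = 129006659818331295, c(23,13) = 12363045847086207, c(23,14) = 971250460939913.

1103230881185949736, 129006659818331295, 12363045847086207, 971250460939913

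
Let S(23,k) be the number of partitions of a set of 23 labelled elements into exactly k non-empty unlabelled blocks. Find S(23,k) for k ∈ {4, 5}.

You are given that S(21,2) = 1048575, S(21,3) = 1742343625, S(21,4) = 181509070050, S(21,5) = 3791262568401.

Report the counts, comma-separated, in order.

@22  (22,3):1742343625·3+1048575→5228079450, (22,4):181509070050·4+1742343625→727778623825, (22,5):3791262568401·5+181509070050→19137821912055
@23  (23,4):727778623825·4+5228079450→2916342574750, (23,5):19137821912055·5+727778623825→96416888184100
Read S(23,4) = 2916342574750, S(23,5) = 96416888184100.

2916342574750, 96416888184100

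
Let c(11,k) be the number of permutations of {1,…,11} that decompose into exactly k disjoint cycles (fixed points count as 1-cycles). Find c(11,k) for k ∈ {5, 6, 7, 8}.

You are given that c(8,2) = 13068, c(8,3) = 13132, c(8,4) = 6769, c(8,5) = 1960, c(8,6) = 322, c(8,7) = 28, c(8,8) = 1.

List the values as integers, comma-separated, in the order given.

i=9: T(9,3)=13068+8·13132=118124 | T(9,4)=13132+8·6769=67284 | T(9,5)=6769+8·1960=22449 | T(9,6)=1960+8·322=4536 | T(9,7)=322+8·28=546 | T(9,8)=28+8·1=36
i=10: T(10,4)=118124+9·67284=723680 | T(10,5)=67284+9·22449=269325 | T(10,6)=22449+9·4536=63273 | T(10,7)=4536+9·546=9450 | T(10,8)=546+9·36=870
i=11: T(11,5)=723680+10·269325=3416930 | T(11,6)=269325+10·63273=902055 | T(11,7)=63273+10·9450=157773 | T(11,8)=9450+10·870=18150
Read c(11,5) = 3416930, c(11,6) = 902055, c(11,7) = 157773, c(11,8) = 18150.

3416930, 902055, 157773, 18150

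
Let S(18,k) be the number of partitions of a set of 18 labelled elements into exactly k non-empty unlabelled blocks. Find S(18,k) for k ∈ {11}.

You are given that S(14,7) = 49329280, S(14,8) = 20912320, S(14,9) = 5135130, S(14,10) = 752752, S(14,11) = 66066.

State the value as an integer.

8391004908

r15: T_15,8=8×20912320+49329280=216627840; T_15,9=9×5135130+20912320=67128490; T_15,10=10×752752+5135130=12662650; T_15,11=11×66066+752752=1479478
r16: T_16,9=9×67128490+216627840=820784250; T_16,10=10×12662650+67128490=193754990; T_16,11=11×1479478+12662650=28936908
r17: T_17,10=10×193754990+820784250=2758334150; T_17,11=11×28936908+193754990=512060978
r18: T_18,11=11×512060978+2758334150=8391004908
Read S(18,11) = 8391004908.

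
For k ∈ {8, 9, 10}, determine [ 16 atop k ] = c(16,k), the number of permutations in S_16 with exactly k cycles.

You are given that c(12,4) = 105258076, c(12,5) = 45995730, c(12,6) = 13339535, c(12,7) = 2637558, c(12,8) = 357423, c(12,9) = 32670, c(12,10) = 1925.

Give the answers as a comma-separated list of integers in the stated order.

54631129553, 8207628000, 928095740

[13] T[13,5]:12*45995730+105258076=657206836 · T[13,6]:12*13339535+45995730=206070150 · T[13,7]:12*2637558+13339535=44990231 · T[13,8]:12*357423+2637558=6926634 · T[13,9]:12*32670+357423=749463 · T[13,10]:12*1925+32670=55770
[14] T[14,6]:13*206070150+657206836=3336118786 · T[14,7]:13*44990231+206070150=790943153 · T[14,8]:13*6926634+44990231=135036473 · T[14,9]:13*749463+6926634=16669653 · T[14,10]:13*55770+749463=1474473
[15] T[15,7]:14*790943153+3336118786=14409322928 · T[15,8]:14*135036473+790943153=2681453775 · T[15,9]:14*16669653+135036473=368411615 · T[15,10]:14*1474473+16669653=37312275
[16] T[16,8]:15*2681453775+14409322928=54631129553 · T[16,9]:15*368411615+2681453775=8207628000 · T[16,10]:15*37312275+368411615=928095740
Read c(16,8) = 54631129553, c(16,9) = 8207628000, c(16,10) = 928095740.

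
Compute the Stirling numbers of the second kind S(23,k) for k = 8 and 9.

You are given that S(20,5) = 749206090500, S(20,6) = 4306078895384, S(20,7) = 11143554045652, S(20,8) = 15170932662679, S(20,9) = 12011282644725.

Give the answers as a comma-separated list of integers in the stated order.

row 21: T[21][6]=6·4306078895384+749206090500=26585679462804  T[21][7]=7·11143554045652+4306078895384=82310957214948  T[21][8]=8·15170932662679+11143554045652=132511015347084  T[21][9]=9·12011282644725+15170932662679=123272476465204
row 22: T[22][7]=7·82310957214948+26585679462804=602762379967440  T[22][8]=8·132511015347084+82310957214948=1142399079991620  T[22][9]=9·123272476465204+132511015347084=1241963303533920
row 23: T[23][8]=8·1142399079991620+602762379967440=9741955019900400  T[23][9]=9·1241963303533920+1142399079991620=12320068811796900
Read S(23,8) = 9741955019900400, S(23,9) = 12320068811796900.

9741955019900400, 12320068811796900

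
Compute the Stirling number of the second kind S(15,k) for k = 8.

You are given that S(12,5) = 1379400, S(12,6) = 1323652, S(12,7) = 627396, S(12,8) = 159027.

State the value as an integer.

[13] T[13,6]:6*1323652+1379400=9321312 · T[13,7]:7*627396+1323652=5715424 · T[13,8]:8*159027+627396=1899612
[14] T[14,7]:7*5715424+9321312=49329280 · T[14,8]:8*1899612+5715424=20912320
[15] T[15,8]:8*20912320+49329280=216627840
Read S(15,8) = 216627840.

216627840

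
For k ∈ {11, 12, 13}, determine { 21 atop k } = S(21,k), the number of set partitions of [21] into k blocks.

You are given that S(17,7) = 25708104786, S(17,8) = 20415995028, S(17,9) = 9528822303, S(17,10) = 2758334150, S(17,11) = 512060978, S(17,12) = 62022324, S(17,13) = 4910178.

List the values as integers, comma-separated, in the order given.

26826851689001, 6833042030178, 1204909218331

row 18: T[18][8]=8·20415995028+25708104786=189036065010  T[18][9]=9·9528822303+20415995028=106175395755  T[18][10]=10·2758334150+9528822303=37112163803  T[18][11]=11·512060978+2758334150=8391004908  T[18][12]=12·62022324+512060978=1256328866  T[18][13]=13·4910178+62022324=125854638
row 19: T[19][9]=9·106175395755+189036065010=1144614626805  T[19][10]=10·37112163803+106175395755=477297033785  T[19][11]=11·8391004908+37112163803=129413217791  T[19][12]=12·1256328866+8391004908=23466951300  T[19][13]=13·125854638+1256328866=2892439160
row 20: T[20][10]=10·477297033785+1144614626805=5917584964655  T[20][11]=11·129413217791+477297033785=1900842429486  T[20][12]=12·23466951300+129413217791=411016633391  T[20][13]=13·2892439160+23466951300=61068660380
row 21: T[21][11]=11·1900842429486+5917584964655=26826851689001  T[21][12]=12·411016633391+1900842429486=6833042030178  T[21][13]=13·61068660380+411016633391=1204909218331
Read S(21,11) = 26826851689001, S(21,12) = 6833042030178, S(21,13) = 1204909218331.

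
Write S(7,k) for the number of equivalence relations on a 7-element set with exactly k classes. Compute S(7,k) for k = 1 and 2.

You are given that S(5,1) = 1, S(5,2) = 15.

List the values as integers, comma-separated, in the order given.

@6  (6,1):1·1+0→1, (6,2):15·2+1→31
@7  (7,1):1·1+0→1, (7,2):31·2+1→63
Read S(7,1) = 1, S(7,2) = 63.

1, 63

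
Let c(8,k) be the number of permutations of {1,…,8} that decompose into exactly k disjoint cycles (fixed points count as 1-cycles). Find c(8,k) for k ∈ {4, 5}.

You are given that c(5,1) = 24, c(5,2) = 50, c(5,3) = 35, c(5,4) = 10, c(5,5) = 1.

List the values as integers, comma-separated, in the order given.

@6  (6,2):50·5+24→274, (6,3):35·5+50→225, (6,4):10·5+35→85, (6,5):1·5+10→15
@7  (7,3):225·6+274→1624, (7,4):85·6+225→735, (7,5):15·6+85→175
@8  (8,4):735·7+1624→6769, (8,5):175·7+735→1960
Read c(8,4) = 6769, c(8,5) = 1960.

6769, 1960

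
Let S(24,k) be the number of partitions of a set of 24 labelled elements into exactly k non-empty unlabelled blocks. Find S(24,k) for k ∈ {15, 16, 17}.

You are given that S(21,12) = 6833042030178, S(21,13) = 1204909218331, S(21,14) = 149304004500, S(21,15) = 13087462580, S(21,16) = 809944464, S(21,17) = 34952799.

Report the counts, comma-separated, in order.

195820242247080, 20677182465555, 1610949936915

r22: T_22,13=13×1204909218331+6833042030178=22496861868481; T_22,14=14×149304004500+1204909218331=3295165281331; T_22,15=15×13087462580+149304004500=345615943200; T_22,16=16×809944464+13087462580=26046574004; T_22,17=17×34952799+809944464=1404142047
r23: T_23,14=14×3295165281331+22496861868481=68629175807115; T_23,15=15×345615943200+3295165281331=8479404429331; T_23,16=16×26046574004+345615943200=762361127264; T_23,17=17×1404142047+26046574004=49916988803
r24: T_24,15=15×8479404429331+68629175807115=195820242247080; T_24,16=16×762361127264+8479404429331=20677182465555; T_24,17=17×49916988803+762361127264=1610949936915
Read S(24,15) = 195820242247080, S(24,16) = 20677182465555, S(24,17) = 1610949936915.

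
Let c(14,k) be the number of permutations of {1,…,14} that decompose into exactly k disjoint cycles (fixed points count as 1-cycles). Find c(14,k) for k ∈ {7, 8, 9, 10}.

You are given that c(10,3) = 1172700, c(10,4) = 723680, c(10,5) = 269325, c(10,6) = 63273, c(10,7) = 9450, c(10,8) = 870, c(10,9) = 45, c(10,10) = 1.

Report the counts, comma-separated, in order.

i=11: T(11,4)=1172700+10·723680=8409500 | T(11,5)=723680+10·269325=3416930 | T(11,6)=269325+10·63273=902055 | T(11,7)=63273+10·9450=157773 | T(11,8)=9450+10·870=18150 | T(11,9)=870+10·45=1320 | T(11,10)=45+10·1=55
i=12: T(12,5)=8409500+11·3416930=45995730 | T(12,6)=3416930+11·902055=13339535 | T(12,7)=902055+11·157773=2637558 | T(12,8)=157773+11·18150=357423 | T(12,9)=18150+11·1320=32670 | T(12,10)=1320+11·55=1925
i=13: T(13,6)=45995730+12·13339535=206070150 | T(13,7)=13339535+12·2637558=44990231 | T(13,8)=2637558+12·357423=6926634 | T(13,9)=357423+12·32670=749463 | T(13,10)=32670+12·1925=55770
i=14: T(14,7)=206070150+13·44990231=790943153 | T(14,8)=44990231+13·6926634=135036473 | T(14,9)=6926634+13·749463=16669653 | T(14,10)=749463+13·55770=1474473
Read c(14,7) = 790943153, c(14,8) = 135036473, c(14,9) = 16669653, c(14,10) = 1474473.

790943153, 135036473, 16669653, 1474473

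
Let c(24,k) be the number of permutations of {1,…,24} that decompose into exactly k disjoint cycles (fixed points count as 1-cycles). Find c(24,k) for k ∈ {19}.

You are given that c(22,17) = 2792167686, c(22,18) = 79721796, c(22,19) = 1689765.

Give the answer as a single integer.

7234669596

i=23: T(23,18)=2792167686+22·79721796=4546047198 | T(23,19)=79721796+22·1689765=116896626
i=24: T(24,19)=4546047198+23·116896626=7234669596
Read c(24,19) = 7234669596.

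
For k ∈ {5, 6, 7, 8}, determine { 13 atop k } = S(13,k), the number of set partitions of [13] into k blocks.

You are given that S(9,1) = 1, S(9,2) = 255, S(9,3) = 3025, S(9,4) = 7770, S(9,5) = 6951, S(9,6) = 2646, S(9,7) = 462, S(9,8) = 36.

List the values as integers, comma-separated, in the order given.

r10: T_10,2=2×255+1=511; T_10,3=3×3025+255=9330; T_10,4=4×7770+3025=34105; T_10,5=5×6951+7770=42525; T_10,6=6×2646+6951=22827; T_10,7=7×462+2646=5880; T_10,8=8×36+462=750
r11: T_11,3=3×9330+511=28501; T_11,4=4×34105+9330=145750; T_11,5=5×42525+34105=246730; T_11,6=6×22827+42525=179487; T_11,7=7×5880+22827=63987; T_11,8=8×750+5880=11880
r12: T_12,4=4×145750+28501=611501; T_12,5=5×246730+145750=1379400; T_12,6=6×179487+246730=1323652; T_12,7=7×63987+179487=627396; T_12,8=8×11880+63987=159027
r13: T_13,5=5×1379400+611501=7508501; T_13,6=6×1323652+1379400=9321312; T_13,7=7×627396+1323652=5715424; T_13,8=8×159027+627396=1899612
Read S(13,5) = 7508501, S(13,6) = 9321312, S(13,7) = 5715424, S(13,8) = 1899612.

7508501, 9321312, 5715424, 1899612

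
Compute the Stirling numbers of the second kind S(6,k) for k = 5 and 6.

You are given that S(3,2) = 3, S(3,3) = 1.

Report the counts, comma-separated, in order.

i=4: T(4,3)=3+3·1=6 | T(4,4)=1+4·0=1
i=5: T(5,4)=6+4·1=10 | T(5,5)=1+5·0=1
i=6: T(6,5)=10+5·1=15 | T(6,6)=1+6·0=1
Read S(6,5) = 15, S(6,6) = 1.

15, 1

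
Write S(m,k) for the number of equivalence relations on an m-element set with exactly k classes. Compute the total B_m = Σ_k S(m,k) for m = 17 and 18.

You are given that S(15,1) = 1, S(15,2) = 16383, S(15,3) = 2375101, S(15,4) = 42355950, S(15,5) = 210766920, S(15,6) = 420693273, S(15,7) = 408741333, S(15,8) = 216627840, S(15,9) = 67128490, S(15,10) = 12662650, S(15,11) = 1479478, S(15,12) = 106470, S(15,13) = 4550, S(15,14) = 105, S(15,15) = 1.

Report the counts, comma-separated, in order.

82864869804, 682076806159

row 16: T[16][1]=1·1+0=1  T[16][2]=2·16383+1=32767  T[16][3]=3·2375101+16383=7141686  T[16][4]=4·42355950+2375101=171798901  T[16][5]=5·210766920+42355950=1096190550  T[16][6]=6·420693273+210766920=2734926558  T[16][7]=7·408741333+420693273=3281882604  T[16][8]=8·216627840+408741333=2141764053  T[16][9]=9·67128490+216627840=820784250  T[16][10]=10·12662650+67128490=193754990  T[16][11]=11·1479478+12662650=28936908  T[16][12]=12·106470+1479478=2757118  T[16][13]=13·4550+106470=165620  T[16][14]=14·105+4550=6020  T[16][15]=15·1+105=120  T[16][16]=16·0+1=1
row 17: T[17][1]=1·1+0=1  T[17][2]=2·32767+1=65535  T[17][3]=3·7141686+32767=21457825  T[17][4]=4·171798901+7141686=694337290  T[17][5]=5·1096190550+171798901=5652751651  T[17][6]=6·2734926558+1096190550=17505749898  T[17][7]=7·3281882604+2734926558=25708104786  T[17][8]=8·2141764053+3281882604=20415995028  T[17][9]=9·820784250+2141764053=9528822303  T[17][10]=10·193754990+820784250=2758334150  T[17][11]=11·28936908+193754990=512060978  T[17][12]=12·2757118+28936908=62022324  T[17][13]=13·165620+2757118=4910178  T[17][14]=14·6020+165620=249900  T[17][15]=15·120+6020=7820  T[17][16]=16·1+120=136  T[17][17]=17·0+1=1
row 18: T[18][1]=1·1+0=1  T[18][2]=2·65535+1=131071  T[18][3]=3·21457825+65535=64439010  T[18][4]=4·694337290+21457825=2798806985  T[18][5]=5·5652751651+694337290=28958095545  T[18][6]=6·17505749898+5652751651=110687251039  T[18][7]=7·25708104786+17505749898=197462483400  T[18][8]=8·20415995028+25708104786=189036065010  T[18][9]=9·9528822303+20415995028=106175395755  T[18][10]=10·2758334150+9528822303=37112163803  T[18][11]=11·512060978+2758334150=8391004908  T[18][12]=12·62022324+512060978=1256328866  T[18][13]=13·4910178+62022324=125854638  T[18][14]=14·249900+4910178=8408778  T[18][15]=15·7820+249900=367200  T[18][16]=16·136+7820=9996  T[18][17]=17·1+136=153  T[18][18]=18·0+1=1
B_17 = ΣS(17,k) = 1+65535+21457825+694337290+5652751651+17505749898+25708104786+20415995028+9528822303+2758334150+512060978+62022324+4910178+249900+7820+136+1 = 82864869804
B_18 = ΣS(18,k) = 1+131071+64439010+2798806985+28958095545+110687251039+197462483400+189036065010+106175395755+37112163803+8391004908+1256328866+125854638+8408778+367200+9996+153+1 = 682076806159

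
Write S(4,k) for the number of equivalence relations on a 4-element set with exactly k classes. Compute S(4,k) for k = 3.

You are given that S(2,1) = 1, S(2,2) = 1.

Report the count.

6

r3: T_3,2=2×1+1=3; T_3,3=3×0+1=1
r4: T_4,3=3×1+3=6
Read S(4,3) = 6.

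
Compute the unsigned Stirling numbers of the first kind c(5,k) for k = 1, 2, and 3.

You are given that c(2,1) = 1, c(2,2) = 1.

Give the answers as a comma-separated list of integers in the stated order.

@3  (3,1):1·2+0→2, (3,2):1·2+1→3, (3,3):0·2+1→1
@4  (4,1):2·3+0→6, (4,2):3·3+2→11, (4,3):1·3+3→6
@5  (5,1):6·4+0→24, (5,2):11·4+6→50, (5,3):6·4+11→35
Read c(5,1) = 24, c(5,2) = 50, c(5,3) = 35.

24, 50, 35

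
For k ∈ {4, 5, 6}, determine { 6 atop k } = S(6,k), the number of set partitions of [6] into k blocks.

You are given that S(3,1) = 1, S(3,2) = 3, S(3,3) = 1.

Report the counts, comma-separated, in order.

65, 15, 1

row 4: T[4][2]=2·3+1=7  T[4][3]=3·1+3=6  T[4][4]=4·0+1=1
row 5: T[5][3]=3·6+7=25  T[5][4]=4·1+6=10  T[5][5]=5·0+1=1
row 6: T[6][4]=4·10+25=65  T[6][5]=5·1+10=15  T[6][6]=6·0+1=1
Read S(6,4) = 65, S(6,5) = 15, S(6,6) = 1.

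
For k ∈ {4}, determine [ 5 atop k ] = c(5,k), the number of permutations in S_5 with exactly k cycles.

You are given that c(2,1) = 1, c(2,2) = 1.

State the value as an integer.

row 3: T[3][2]=2·1+1=3  T[3][3]=2·0+1=1
row 4: T[4][3]=3·1+3=6  T[4][4]=3·0+1=1
row 5: T[5][4]=4·1+6=10
Read c(5,4) = 10.

10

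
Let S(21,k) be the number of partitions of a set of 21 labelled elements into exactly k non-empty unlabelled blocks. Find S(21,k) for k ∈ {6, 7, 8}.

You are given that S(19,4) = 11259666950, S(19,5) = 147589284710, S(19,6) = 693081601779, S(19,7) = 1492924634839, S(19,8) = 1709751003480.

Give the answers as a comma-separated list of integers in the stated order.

26585679462804, 82310957214948, 132511015347084

i=20: T(20,5)=11259666950+5·147589284710=749206090500 | T(20,6)=147589284710+6·693081601779=4306078895384 | T(20,7)=693081601779+7·1492924634839=11143554045652 | T(20,8)=1492924634839+8·1709751003480=15170932662679
i=21: T(21,6)=749206090500+6·4306078895384=26585679462804 | T(21,7)=4306078895384+7·11143554045652=82310957214948 | T(21,8)=11143554045652+8·15170932662679=132511015347084
Read S(21,6) = 26585679462804, S(21,7) = 82310957214948, S(21,8) = 132511015347084.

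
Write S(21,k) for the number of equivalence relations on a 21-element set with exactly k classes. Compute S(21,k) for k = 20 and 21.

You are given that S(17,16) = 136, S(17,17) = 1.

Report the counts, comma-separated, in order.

210, 1

i=18: T(18,17)=136+17·1=153 | T(18,18)=1+18·0=1
i=19: T(19,18)=153+18·1=171 | T(19,19)=1+19·0=1
i=20: T(20,19)=171+19·1=190 | T(20,20)=1+20·0=1
i=21: T(21,20)=190+20·1=210 | T(21,21)=1+21·0=1
Read S(21,20) = 210, S(21,21) = 1.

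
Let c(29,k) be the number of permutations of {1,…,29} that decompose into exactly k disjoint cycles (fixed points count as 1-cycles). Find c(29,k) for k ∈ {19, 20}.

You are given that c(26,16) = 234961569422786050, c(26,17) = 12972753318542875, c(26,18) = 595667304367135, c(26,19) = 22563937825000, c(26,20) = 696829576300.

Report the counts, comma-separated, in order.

3031400077459516035, 124243455209483610

@27  (27,17):12972753318542875·26+234961569422786050→572253155704900800, (27,18):595667304367135·26+12972753318542875→28460103232088385, (27,19):22563937825000·26+595667304367135→1182329687817135, (27,20):696829576300·26+22563937825000→40681506808800
@28  (28,18):28460103232088385·27+572253155704900800→1340675942971287195, (28,19):1182329687817135·27+28460103232088385→60383004803151030, (28,20):40681506808800·27+1182329687817135→2280730371654735
@29  (29,19):60383004803151030·28+1340675942971287195→3031400077459516035, (29,20):2280730371654735·28+60383004803151030→124243455209483610
Read c(29,19) = 3031400077459516035, c(29,20) = 124243455209483610.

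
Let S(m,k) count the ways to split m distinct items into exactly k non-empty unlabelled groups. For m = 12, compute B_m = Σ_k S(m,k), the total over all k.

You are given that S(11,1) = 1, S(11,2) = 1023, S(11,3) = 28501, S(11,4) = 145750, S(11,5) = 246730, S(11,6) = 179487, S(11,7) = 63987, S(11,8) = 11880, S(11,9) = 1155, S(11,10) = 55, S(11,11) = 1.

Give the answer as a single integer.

[12] T[12,1]:1*1+0=1 · T[12,2]:2*1023+1=2047 · T[12,3]:3*28501+1023=86526 · T[12,4]:4*145750+28501=611501 · T[12,5]:5*246730+145750=1379400 · T[12,6]:6*179487+246730=1323652 · T[12,7]:7*63987+179487=627396 · T[12,8]:8*11880+63987=159027 · T[12,9]:9*1155+11880=22275 · T[12,10]:10*55+1155=1705 · T[12,11]:11*1+55=66 · T[12,12]:12*0+1=1
B_12 = ΣS(12,k) = 1+2047+86526+611501+1379400+1323652+627396+159027+22275+1705+66+1 = 4213597

4213597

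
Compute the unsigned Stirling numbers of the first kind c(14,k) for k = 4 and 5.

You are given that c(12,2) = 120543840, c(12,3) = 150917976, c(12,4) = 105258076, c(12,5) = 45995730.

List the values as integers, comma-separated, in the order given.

i=13: T(13,3)=120543840+12·150917976=1931559552 | T(13,4)=150917976+12·105258076=1414014888 | T(13,5)=105258076+12·45995730=657206836
i=14: T(14,4)=1931559552+13·1414014888=20313753096 | T(14,5)=1414014888+13·657206836=9957703756
Read c(14,4) = 20313753096, c(14,5) = 9957703756.

20313753096, 9957703756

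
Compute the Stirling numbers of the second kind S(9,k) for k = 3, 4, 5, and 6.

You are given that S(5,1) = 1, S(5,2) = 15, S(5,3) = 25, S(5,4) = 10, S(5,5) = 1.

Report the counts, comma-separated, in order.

3025, 7770, 6951, 2646

[6] T[6,1]:1*1+0=1 · T[6,2]:2*15+1=31 · T[6,3]:3*25+15=90 · T[6,4]:4*10+25=65 · T[6,5]:5*1+10=15 · T[6,6]:6*0+1=1
[7] T[7,1]:1*1+0=1 · T[7,2]:2*31+1=63 · T[7,3]:3*90+31=301 · T[7,4]:4*65+90=350 · T[7,5]:5*15+65=140 · T[7,6]:6*1+15=21
[8] T[8,2]:2*63+1=127 · T[8,3]:3*301+63=966 · T[8,4]:4*350+301=1701 · T[8,5]:5*140+350=1050 · T[8,6]:6*21+140=266
[9] T[9,3]:3*966+127=3025 · T[9,4]:4*1701+966=7770 · T[9,5]:5*1050+1701=6951 · T[9,6]:6*266+1050=2646
Read S(9,3) = 3025, S(9,4) = 7770, S(9,5) = 6951, S(9,6) = 2646.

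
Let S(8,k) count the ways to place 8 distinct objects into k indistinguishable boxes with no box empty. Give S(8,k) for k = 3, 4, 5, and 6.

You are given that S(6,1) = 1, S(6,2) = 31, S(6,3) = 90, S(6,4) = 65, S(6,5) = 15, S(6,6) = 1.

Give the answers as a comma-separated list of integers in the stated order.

966, 1701, 1050, 266

r7: T_7,2=2×31+1=63; T_7,3=3×90+31=301; T_7,4=4×65+90=350; T_7,5=5×15+65=140; T_7,6=6×1+15=21
r8: T_8,3=3×301+63=966; T_8,4=4×350+301=1701; T_8,5=5×140+350=1050; T_8,6=6×21+140=266
Read S(8,3) = 966, S(8,4) = 1701, S(8,5) = 1050, S(8,6) = 266.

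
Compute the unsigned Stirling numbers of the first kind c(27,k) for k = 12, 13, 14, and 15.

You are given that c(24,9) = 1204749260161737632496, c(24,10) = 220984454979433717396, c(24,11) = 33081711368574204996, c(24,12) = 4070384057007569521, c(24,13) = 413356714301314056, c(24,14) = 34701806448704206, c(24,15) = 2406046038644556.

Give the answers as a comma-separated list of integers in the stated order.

@25  (25,10):220984454979433717396·24+1204749260161737632496→6508376179668146850000, (25,11):33081711368574204996·24+220984454979433717396→1014945527825214637300, (25,12):4070384057007569521·24+33081711368574204996→130770928736755873500, (25,13):413356714301314056·24+4070384057007569521→13990945200239106865, (25,14):34701806448704206·24+413356714301314056→1246200069070215000, (25,15):2406046038644556·24+34701806448704206→92446911376173550
@26  (26,11):1014945527825214637300·25+6508376179668146850000→31882014375298512782500, (26,12):130770928736755873500·25+1014945527825214637300→4284218746244111474800, (26,13):13990945200239106865·25+130770928736755873500→480544558742733545125, (26,14):1246200069070215000·25+13990945200239106865→45145946926994481865, (26,15):92446911376173550·25+1246200069070215000→3557372853474553750
@27  (27,12):4284218746244111474800·26+31882014375298512782500→143271701777645411127300, (27,13):480544558742733545125·26+4284218746244111474800→16778377273555183648050, (27,14):45145946926994481865·26+480544558742733545125→1654339178844590073615, (27,15):3557372853474553750·26+45145946926994481865→137637641117332879365
Read c(27,12) = 143271701777645411127300, c(27,13) = 16778377273555183648050, c(27,14) = 1654339178844590073615, c(27,15) = 137637641117332879365.

143271701777645411127300, 16778377273555183648050, 1654339178844590073615, 137637641117332879365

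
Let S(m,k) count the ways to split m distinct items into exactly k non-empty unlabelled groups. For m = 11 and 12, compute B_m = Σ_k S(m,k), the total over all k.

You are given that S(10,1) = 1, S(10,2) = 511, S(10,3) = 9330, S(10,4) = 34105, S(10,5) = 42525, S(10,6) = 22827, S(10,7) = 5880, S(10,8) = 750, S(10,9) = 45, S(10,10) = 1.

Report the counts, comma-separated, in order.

r11: T_11,1=1×1+0=1; T_11,2=2×511+1=1023; T_11,3=3×9330+511=28501; T_11,4=4×34105+9330=145750; T_11,5=5×42525+34105=246730; T_11,6=6×22827+42525=179487; T_11,7=7×5880+22827=63987; T_11,8=8×750+5880=11880; T_11,9=9×45+750=1155; T_11,10=10×1+45=55; T_11,11=11×0+1=1
r12: T_12,1=1×1+0=1; T_12,2=2×1023+1=2047; T_12,3=3×28501+1023=86526; T_12,4=4×145750+28501=611501; T_12,5=5×246730+145750=1379400; T_12,6=6×179487+246730=1323652; T_12,7=7×63987+179487=627396; T_12,8=8×11880+63987=159027; T_12,9=9×1155+11880=22275; T_12,10=10×55+1155=1705; T_12,11=11×1+55=66; T_12,12=12×0+1=1
B_11 = ΣS(11,k) = 1+1023+28501+145750+246730+179487+63987+11880+1155+55+1 = 678570
B_12 = ΣS(12,k) = 1+2047+86526+611501+1379400+1323652+627396+159027+22275+1705+66+1 = 4213597

678570, 4213597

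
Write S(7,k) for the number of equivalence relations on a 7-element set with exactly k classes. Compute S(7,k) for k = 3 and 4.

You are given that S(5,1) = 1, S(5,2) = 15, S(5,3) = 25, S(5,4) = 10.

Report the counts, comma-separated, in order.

row 6: T[6][2]=2·15+1=31  T[6][3]=3·25+15=90  T[6][4]=4·10+25=65
row 7: T[7][3]=3·90+31=301  T[7][4]=4·65+90=350
Read S(7,3) = 301, S(7,4) = 350.

301, 350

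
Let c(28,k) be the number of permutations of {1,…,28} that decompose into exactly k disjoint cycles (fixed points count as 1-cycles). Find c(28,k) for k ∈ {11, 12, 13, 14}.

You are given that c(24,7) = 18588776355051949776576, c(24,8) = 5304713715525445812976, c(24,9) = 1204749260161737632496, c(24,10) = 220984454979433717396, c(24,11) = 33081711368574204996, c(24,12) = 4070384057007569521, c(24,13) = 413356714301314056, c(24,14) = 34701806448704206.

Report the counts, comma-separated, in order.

row 25: T[25][8]=24·5304713715525445812976+18588776355051949776576=145901905527662649288000  T[25][9]=24·1204749260161737632496+5304713715525445812976=34218695959407148992880  T[25][10]=24·220984454979433717396+1204749260161737632496=6508376179668146850000  T[25][11]=24·33081711368574204996+220984454979433717396=1014945527825214637300  T[25][12]=24·4070384057007569521+33081711368574204996=130770928736755873500  T[25][13]=24·413356714301314056+4070384057007569521=13990945200239106865  T[25][14]=24·34701806448704206+413356714301314056=1246200069070215000
row 26: T[26][9]=25·34218695959407148992880+145901905527662649288000=1001369304512841374110000  T[26][10]=25·6508376179668146850000+34218695959407148992880=196928100451110820242880  T[26][11]=25·1014945527825214637300+6508376179668146850000=31882014375298512782500  T[26][12]=25·130770928736755873500+1014945527825214637300=4284218746244111474800  T[26][13]=25·13990945200239106865+130770928736755873500=480544558742733545125  T[26][14]=25·1246200069070215000+13990945200239106865=45145946926994481865
row 27: T[27][10]=26·196928100451110820242880+1001369304512841374110000=6121499916241722700424880  T[27][11]=26·31882014375298512782500+196928100451110820242880=1025860474208872152587880  T[27][12]=26·4284218746244111474800+31882014375298512782500=143271701777645411127300  T[27][13]=26·480544558742733545125+4284218746244111474800=16778377273555183648050  T[27][14]=26·45145946926994481865+480544558742733545125=1654339178844590073615
row 28: T[28][11]=27·1025860474208872152587880+6121499916241722700424880=33819732719881270820297640  T[28][12]=27·143271701777645411127300+1025860474208872152587880=4894196422205298253024980  T[28][13]=27·16778377273555183648050+143271701777645411127300=596287888163635369624650  T[28][14]=27·1654339178844590073615+16778377273555183648050=61445535102359115635655
Read c(28,11) = 33819732719881270820297640, c(28,12) = 4894196422205298253024980, c(28,13) = 596287888163635369624650, c(28,14) = 61445535102359115635655.

33819732719881270820297640, 4894196422205298253024980, 596287888163635369624650, 61445535102359115635655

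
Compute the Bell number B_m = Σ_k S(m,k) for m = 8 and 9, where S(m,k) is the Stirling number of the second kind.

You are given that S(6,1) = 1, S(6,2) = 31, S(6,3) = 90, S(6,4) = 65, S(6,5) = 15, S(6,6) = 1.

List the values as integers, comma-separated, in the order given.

[7] T[7,1]:1*1+0=1 · T[7,2]:2*31+1=63 · T[7,3]:3*90+31=301 · T[7,4]:4*65+90=350 · T[7,5]:5*15+65=140 · T[7,6]:6*1+15=21 · T[7,7]:7*0+1=1
[8] T[8,1]:1*1+0=1 · T[8,2]:2*63+1=127 · T[8,3]:3*301+63=966 · T[8,4]:4*350+301=1701 · T[8,5]:5*140+350=1050 · T[8,6]:6*21+140=266 · T[8,7]:7*1+21=28 · T[8,8]:8*0+1=1
[9] T[9,1]:1*1+0=1 · T[9,2]:2*127+1=255 · T[9,3]:3*966+127=3025 · T[9,4]:4*1701+966=7770 · T[9,5]:5*1050+1701=6951 · T[9,6]:6*266+1050=2646 · T[9,7]:7*28+266=462 · T[9,8]:8*1+28=36 · T[9,9]:9*0+1=1
B_8 = ΣS(8,k) = 1+127+966+1701+1050+266+28+1 = 4140
B_9 = ΣS(9,k) = 1+255+3025+7770+6951+2646+462+36+1 = 21147

4140, 21147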